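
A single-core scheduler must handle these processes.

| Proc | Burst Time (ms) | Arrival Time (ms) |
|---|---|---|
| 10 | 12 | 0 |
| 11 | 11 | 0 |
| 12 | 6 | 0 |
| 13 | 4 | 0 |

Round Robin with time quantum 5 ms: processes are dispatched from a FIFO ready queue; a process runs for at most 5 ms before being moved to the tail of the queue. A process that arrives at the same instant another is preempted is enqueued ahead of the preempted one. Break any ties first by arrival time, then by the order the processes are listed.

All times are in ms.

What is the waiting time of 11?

Timeline: | 10 0-5 | 11 5-10 | 12 10-15 | 13 15-19 | 10 19-24 | 11 24-29 | 12 29-30 | 10 30-32 | 11 32-33 |
Completion: 10=32  11=33  12=30  13=19
Waiting(11) = turnaround − burst = 33 − 11 = 22

22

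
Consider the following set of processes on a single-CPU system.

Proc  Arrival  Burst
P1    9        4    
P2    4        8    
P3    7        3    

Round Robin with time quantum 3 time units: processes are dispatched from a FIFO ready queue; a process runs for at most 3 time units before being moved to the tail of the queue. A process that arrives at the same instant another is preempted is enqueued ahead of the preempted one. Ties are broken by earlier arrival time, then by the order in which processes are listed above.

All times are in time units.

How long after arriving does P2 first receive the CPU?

0

Schedule: | idle 0-4 | P2 4-7 | P3 7-10 | P2 10-13 | P1 13-16 | P2 16-18 | P1 18-19 |
Completion: P1=19  P2=18  P3=10
Response(P2) = first start − arrival = 4 − 4 = 0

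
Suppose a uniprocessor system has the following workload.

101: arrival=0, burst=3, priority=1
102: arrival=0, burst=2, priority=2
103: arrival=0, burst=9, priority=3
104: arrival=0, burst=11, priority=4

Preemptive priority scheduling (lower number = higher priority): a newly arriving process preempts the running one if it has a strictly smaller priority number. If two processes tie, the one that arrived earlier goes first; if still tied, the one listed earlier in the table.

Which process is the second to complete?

Schedule: | 101 0-3 | 102 3-5 | 103 5-14 | 104 14-25 |
Completion: 101=3  102=5  103=14  104=25
Turnaround (C−A): 101=3  102=5  103=14  104=25
Finish order: 101 → 102 → 103 → 104

102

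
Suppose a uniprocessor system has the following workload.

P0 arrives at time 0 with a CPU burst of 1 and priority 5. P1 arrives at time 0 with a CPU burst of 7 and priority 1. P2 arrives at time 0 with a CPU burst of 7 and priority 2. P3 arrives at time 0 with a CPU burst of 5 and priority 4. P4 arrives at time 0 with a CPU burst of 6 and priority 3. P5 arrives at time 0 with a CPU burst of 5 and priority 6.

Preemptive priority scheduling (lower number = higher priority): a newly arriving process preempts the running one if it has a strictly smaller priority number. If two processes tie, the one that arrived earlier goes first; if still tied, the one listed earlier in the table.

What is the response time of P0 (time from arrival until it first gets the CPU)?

25

Gantt: | P1 0-7 | P2 7-14 | P4 14-20 | P3 20-25 | P0 25-26 | P5 26-31 |
Completion: P0=26  P1=7  P2=14  P3=25  P4=20  P5=31
Turnaround (C−A): P0=26  P1=7  P2=14  P3=25  P4=20  P5=31
Response(P0) = first start − arrival = 25 − 0 = 25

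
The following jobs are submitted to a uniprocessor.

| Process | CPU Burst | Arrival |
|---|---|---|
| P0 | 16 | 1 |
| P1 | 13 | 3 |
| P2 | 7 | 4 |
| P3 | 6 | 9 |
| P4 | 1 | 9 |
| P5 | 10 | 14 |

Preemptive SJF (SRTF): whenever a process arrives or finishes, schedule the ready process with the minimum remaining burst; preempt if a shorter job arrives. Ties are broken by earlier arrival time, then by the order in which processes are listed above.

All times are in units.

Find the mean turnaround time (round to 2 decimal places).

20.33

Timeline: | idle 0-1 | P0 1-3 | P1 3-4 | P2 4-9 | P4 9-10 | P2 10-12 | P3 12-18 | P5 18-28 | P1 28-40 | P0 40-54 |
Completion: P0=54  P1=40  P2=12  P3=18  P4=10  P5=28
Turnaround times: P0=53, P1=37, P2=8, P3=9, P4=1, P5=14
Average turnaround = (53+37+8+9+1+14) / 6 = 122/6 = 20.33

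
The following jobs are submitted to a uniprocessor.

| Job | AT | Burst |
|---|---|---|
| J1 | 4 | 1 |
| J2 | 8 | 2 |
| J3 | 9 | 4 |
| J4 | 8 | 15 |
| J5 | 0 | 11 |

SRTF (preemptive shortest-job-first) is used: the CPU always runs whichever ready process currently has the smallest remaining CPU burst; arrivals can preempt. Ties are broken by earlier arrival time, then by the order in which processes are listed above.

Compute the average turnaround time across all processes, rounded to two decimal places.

Gantt: | J5 0-4 | J1 4-5 | J5 5-8 | J2 8-10 | J5 10-14 | J3 14-18 | J4 18-33 |
Completion: J1=5  J2=10  J3=18  J4=33  J5=14
Turnaround (C−A): J1=1  J2=2  J3=9  J4=25  J5=14
Turnaround times: J1=1, J2=2, J3=9, J4=25, J5=14
Average turnaround = (1+2+9+25+14) / 5 = 51/5 = 10.20

10.20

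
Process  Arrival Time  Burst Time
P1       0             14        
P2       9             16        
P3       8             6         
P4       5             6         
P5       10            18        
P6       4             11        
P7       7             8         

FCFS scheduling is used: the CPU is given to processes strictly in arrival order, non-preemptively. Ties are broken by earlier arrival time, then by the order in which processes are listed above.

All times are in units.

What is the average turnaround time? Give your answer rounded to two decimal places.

35.86

Schedule: | P1 0-14 | P6 14-25 | P4 25-31 | P7 31-39 | P3 39-45 | P2 45-61 | P5 61-79 |
Completion: P1=14  P2=61  P3=45  P4=31  P5=79  P6=25  P7=39
Turnaround (C−A): P1=14  P2=52  P3=37  P4=26  P5=69  P6=21  P7=32
Turnaround times: P1=14, P2=52, P3=37, P4=26, P5=69, P6=21, P7=32
Average turnaround = (14+52+37+26+69+21+32) / 7 = 251/7 = 35.86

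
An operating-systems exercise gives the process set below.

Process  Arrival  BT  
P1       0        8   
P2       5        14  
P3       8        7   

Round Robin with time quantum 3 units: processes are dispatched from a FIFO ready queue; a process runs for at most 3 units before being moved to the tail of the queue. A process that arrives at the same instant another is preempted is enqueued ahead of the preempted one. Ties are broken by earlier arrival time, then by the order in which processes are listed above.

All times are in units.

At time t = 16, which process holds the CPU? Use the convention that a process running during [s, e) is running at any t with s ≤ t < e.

Schedule: | P1 0-6 | P2 6-9 | P1 9-11 | P3 11-14 | P2 14-17 | P3 17-20 | P2 20-23 | P3 23-24 | P2 24-29 |
Completion: P1=11  P2=29  P3=24

P2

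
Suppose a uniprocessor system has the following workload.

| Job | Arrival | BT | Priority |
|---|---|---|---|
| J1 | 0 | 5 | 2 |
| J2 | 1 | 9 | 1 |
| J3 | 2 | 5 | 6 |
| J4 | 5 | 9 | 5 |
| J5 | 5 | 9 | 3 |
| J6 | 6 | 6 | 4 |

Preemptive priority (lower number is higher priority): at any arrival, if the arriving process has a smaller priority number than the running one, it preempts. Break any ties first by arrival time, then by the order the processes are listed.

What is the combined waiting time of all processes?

Schedule: | J1 0-1 | J2 1-10 | J1 10-14 | J5 14-23 | J6 23-29 | J4 29-38 | J3 38-43 |
Completion: J1=14  J2=10  J3=43  J4=38  J5=23  J6=29
Turnaround (C−A): J1=14  J2=9  J3=41  J4=33  J5=18  J6=23
Waiting = turnaround − burst: J1=9, J2=0, J3=36, J4=24, J5=9, J6=17
Total waiting = 9 + 0 + 36 + 24 + 9 + 17 = 95

95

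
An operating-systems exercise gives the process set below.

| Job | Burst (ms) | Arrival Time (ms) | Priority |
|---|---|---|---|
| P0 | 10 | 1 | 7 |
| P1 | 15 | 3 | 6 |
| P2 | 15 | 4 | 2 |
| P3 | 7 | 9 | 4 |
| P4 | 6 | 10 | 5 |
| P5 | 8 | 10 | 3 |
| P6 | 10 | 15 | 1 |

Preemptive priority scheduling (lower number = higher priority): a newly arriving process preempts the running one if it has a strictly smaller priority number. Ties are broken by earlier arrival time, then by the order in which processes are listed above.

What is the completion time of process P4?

50

Gantt: | idle 0-1 | P0 1-3 | P1 3-4 | P2 4-15 | P6 15-25 | P2 25-29 | P5 29-37 | P3 37-44 | P4 44-50 | P1 50-64 | P0 64-72 |
Completion: P0=72  P1=64  P2=29  P3=44  P4=50  P5=37  P6=25
Turnaround (C−A): P0=71  P1=61  P2=25  P3=35  P4=40  P5=27  P6=10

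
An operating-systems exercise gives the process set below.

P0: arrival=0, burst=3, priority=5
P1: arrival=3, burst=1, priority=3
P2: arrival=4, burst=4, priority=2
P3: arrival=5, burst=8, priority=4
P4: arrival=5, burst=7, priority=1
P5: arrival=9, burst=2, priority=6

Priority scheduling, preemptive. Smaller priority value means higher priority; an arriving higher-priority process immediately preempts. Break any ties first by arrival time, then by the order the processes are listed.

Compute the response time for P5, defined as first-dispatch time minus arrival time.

14

Timeline: | P0 0-3 | P1 3-4 | P2 4-5 | P4 5-12 | P2 12-15 | P3 15-23 | P5 23-25 |
Completion: P0=3  P1=4  P2=15  P3=23  P4=12  P5=25
Response(P5) = first start − arrival = 23 − 9 = 14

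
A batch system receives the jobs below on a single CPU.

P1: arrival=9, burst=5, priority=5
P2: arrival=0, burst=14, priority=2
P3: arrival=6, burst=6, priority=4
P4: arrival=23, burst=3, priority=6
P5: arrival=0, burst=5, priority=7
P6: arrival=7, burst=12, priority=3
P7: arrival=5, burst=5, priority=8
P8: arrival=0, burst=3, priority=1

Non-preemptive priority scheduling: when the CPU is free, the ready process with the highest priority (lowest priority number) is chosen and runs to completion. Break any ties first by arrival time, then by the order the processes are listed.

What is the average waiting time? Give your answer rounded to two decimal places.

20.63

Timeline: | P8 0-3 | P2 3-17 | P6 17-29 | P3 29-35 | P1 35-40 | P4 40-43 | P5 43-48 | P7 48-53 |
Completion: P1=40  P2=17  P3=35  P4=43  P5=48  P6=29  P7=53  P8=3
Waiting times: P1=26, P2=3, P3=23, P4=17, P5=43, P6=10, P7=43, P8=0
Average waiting = (26+3+23+17+43+10+43+0) / 8 = 165/8 = 20.63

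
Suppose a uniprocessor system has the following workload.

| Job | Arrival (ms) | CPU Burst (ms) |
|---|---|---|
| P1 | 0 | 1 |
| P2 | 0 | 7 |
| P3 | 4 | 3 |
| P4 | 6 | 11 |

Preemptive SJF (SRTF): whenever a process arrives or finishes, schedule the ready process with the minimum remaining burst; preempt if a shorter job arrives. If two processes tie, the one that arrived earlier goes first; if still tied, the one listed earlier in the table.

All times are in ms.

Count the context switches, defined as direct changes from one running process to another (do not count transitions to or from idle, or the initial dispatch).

4

Schedule: | P1 0-1 | P2 1-4 | P3 4-7 | P2 7-11 | P4 11-22 |
Completion: P1=1  P2=11  P3=7  P4=22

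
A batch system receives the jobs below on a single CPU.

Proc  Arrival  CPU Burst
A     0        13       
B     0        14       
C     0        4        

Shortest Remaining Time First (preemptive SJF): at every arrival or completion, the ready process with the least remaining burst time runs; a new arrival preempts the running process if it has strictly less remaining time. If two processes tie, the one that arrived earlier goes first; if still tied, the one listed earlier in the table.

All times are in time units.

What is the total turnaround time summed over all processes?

52

Schedule: | C 0-4 | A 4-17 | B 17-31 |
Completion: A=17  B=31  C=4
Turnaround (C−A): A=17  B=31  C=4
Turnaround = completion − arrival: A=17, B=31, C=4
Total turnaround = 17 + 31 + 4 = 52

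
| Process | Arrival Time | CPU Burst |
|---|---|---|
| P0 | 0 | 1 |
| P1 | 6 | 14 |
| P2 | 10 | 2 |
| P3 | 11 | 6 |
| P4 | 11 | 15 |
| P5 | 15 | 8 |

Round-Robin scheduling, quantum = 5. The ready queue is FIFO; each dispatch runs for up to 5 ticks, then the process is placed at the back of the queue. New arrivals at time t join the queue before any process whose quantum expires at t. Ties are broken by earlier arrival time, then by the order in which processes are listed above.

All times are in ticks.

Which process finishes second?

P2

Gantt: | P0 0-1 | idle 1-6 | P1 6-11 | P2 11-13 | P3 13-18 | P4 18-23 | P1 23-28 | P5 28-33 | P3 33-34 | P4 34-39 | P1 39-43 | P5 43-46 | P4 46-51 |
Completion: P0=1  P1=43  P2=13  P3=34  P4=51  P5=46
Finish order: P0 → P2 → P3 → P1 → P5 → P4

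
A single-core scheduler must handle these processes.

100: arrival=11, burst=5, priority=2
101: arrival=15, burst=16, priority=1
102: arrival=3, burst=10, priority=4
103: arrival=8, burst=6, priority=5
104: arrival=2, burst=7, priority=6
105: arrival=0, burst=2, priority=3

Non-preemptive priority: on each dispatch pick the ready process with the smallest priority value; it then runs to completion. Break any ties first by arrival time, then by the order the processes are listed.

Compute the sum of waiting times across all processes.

66

Gantt: | 105 0-2 | 104 2-9 | 102 9-19 | 101 19-35 | 100 35-40 | 103 40-46 |
Completion: 100=40  101=35  102=19  103=46  104=9  105=2
Waiting = turnaround − burst: 100=24, 101=4, 102=6, 103=32, 104=0, 105=0
Total waiting = 24 + 4 + 6 + 32 + 0 + 0 = 66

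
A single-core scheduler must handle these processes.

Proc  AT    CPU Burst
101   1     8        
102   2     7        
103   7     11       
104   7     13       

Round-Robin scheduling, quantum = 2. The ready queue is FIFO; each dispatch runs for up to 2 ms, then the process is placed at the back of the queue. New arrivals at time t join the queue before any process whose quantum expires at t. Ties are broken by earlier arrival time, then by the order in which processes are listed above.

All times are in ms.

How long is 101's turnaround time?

Timeline: | idle 0-1 | 101 1-3 | 102 3-5 | 101 5-7 | 102 7-9 | 103 9-11 | 104 11-13 | 101 13-15 | 102 15-17 | 103 17-19 | 104 19-21 | 101 21-23 | 102 23-24 | 103 24-26 | 104 26-28 | 103 28-30 | 104 30-32 | 103 32-34 | 104 34-36 | 103 36-37 | 104 37-40 |
Completion: 101=23  102=24  103=37  104=40
Turnaround(101) = completion − arrival = 23 − 1 = 22

22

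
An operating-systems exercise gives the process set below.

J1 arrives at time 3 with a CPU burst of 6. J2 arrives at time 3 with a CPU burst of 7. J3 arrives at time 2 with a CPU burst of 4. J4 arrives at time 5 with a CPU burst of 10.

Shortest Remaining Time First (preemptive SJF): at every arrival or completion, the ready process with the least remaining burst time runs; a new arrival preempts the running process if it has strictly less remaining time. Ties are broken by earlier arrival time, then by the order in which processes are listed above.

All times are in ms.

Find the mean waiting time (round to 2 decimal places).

6.50

Gantt: | idle 0-2 | J3 2-6 | J1 6-12 | J2 12-19 | J4 19-29 |
Completion: J1=12  J2=19  J3=6  J4=29
Turnaround (C−A): J1=9  J2=16  J3=4  J4=24
Waiting times: J1=3, J2=9, J3=0, J4=14
Average waiting = (3+9+0+14) / 4 = 26/4 = 6.50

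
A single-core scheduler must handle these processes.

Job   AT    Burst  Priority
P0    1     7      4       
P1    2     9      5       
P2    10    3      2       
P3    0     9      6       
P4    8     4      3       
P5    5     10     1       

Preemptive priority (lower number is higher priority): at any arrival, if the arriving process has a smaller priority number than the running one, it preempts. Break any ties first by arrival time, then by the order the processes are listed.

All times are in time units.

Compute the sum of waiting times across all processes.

88

Schedule: | P3 0-1 | P0 1-5 | P5 5-15 | P2 15-18 | P4 18-22 | P0 22-25 | P1 25-34 | P3 34-42 |
Completion: P0=25  P1=34  P2=18  P3=42  P4=22  P5=15
Waiting = turnaround − burst: P0=17, P1=23, P2=5, P3=33, P4=10, P5=0
Total waiting = 17 + 23 + 5 + 33 + 10 + 0 = 88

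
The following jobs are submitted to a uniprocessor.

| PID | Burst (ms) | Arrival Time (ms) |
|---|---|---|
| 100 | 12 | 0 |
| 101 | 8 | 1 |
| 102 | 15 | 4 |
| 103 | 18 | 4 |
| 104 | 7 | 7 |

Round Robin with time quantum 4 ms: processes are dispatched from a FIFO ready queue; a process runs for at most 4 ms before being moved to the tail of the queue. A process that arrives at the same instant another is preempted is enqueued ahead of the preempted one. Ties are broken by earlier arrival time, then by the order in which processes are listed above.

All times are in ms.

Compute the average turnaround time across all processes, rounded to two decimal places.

41.80

Schedule: | 100 0-4 | 101 4-8 | 102 8-12 | 103 12-16 | 100 16-20 | 104 20-24 | 101 24-28 | 102 28-32 | 103 32-36 | 100 36-40 | 104 40-43 | 102 43-47 | 103 47-51 | 102 51-54 | 103 54-60 |
Completion: 100=40  101=28  102=54  103=60  104=43
Turnaround (C−A): 100=40  101=27  102=50  103=56  104=36
Turnaround times: 100=40, 101=27, 102=50, 103=56, 104=36
Average turnaround = (40+27+50+56+36) / 5 = 209/5 = 41.80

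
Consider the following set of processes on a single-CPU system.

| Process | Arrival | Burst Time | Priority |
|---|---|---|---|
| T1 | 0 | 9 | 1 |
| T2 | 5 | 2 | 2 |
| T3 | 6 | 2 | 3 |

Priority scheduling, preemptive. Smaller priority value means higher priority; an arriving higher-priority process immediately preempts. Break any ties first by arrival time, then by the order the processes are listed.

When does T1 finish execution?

Gantt: | T1 0-9 | T2 9-11 | T3 11-13 |
Completion: T1=9  T2=11  T3=13

9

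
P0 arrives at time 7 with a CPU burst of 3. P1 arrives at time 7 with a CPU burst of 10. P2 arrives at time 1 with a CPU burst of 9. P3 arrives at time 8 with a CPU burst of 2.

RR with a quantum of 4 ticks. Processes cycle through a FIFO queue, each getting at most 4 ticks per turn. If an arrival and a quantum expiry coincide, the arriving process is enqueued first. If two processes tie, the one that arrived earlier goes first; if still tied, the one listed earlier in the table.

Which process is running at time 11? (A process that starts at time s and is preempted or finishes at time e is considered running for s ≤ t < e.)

P0

Timeline: | idle 0-1 | P2 1-9 | P0 9-12 | P1 12-16 | P3 16-18 | P2 18-19 | P1 19-25 |
Completion: P0=12  P1=25  P2=19  P3=18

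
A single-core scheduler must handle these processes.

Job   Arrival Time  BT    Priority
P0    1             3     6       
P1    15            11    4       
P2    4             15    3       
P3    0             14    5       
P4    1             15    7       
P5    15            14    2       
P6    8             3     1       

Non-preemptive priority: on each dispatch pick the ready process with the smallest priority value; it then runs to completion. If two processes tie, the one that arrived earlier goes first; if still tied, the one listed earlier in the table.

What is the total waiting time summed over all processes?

Schedule: | P3 0-14 | P6 14-17 | P5 17-31 | P2 31-46 | P1 46-57 | P0 57-60 | P4 60-75 |
Completion: P0=60  P1=57  P2=46  P3=14  P4=75  P5=31  P6=17
Turnaround (C−A): P0=59  P1=42  P2=42  P3=14  P4=74  P5=16  P6=9
Waiting = turnaround − burst: P0=56, P1=31, P2=27, P3=0, P4=59, P5=2, P6=6
Total waiting = 56 + 31 + 27 + 0 + 59 + 2 + 6 = 181

181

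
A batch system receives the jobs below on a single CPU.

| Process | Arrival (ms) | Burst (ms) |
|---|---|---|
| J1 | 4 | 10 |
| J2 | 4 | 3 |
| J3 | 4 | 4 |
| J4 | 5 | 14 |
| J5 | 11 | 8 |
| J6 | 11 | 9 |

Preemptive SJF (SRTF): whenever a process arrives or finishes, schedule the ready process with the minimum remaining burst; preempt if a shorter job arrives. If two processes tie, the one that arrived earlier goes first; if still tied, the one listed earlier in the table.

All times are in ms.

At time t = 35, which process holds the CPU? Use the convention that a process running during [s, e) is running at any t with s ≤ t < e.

Timeline: | idle 0-4 | J2 4-7 | J3 7-11 | J5 11-19 | J6 19-28 | J1 28-38 | J4 38-52 |
Completion: J1=38  J2=7  J3=11  J4=52  J5=19  J6=28

J1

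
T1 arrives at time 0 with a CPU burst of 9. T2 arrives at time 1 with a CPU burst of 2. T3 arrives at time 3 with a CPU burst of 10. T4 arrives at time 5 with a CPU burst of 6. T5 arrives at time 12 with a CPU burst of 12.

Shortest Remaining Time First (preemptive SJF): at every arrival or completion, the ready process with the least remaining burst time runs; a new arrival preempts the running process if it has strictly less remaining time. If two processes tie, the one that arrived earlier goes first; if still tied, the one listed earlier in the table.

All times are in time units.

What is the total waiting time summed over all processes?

Gantt: | T1 0-1 | T2 1-3 | T1 3-11 | T4 11-17 | T3 17-27 | T5 27-39 |
Completion: T1=11  T2=3  T3=27  T4=17  T5=39
Waiting = turnaround − burst: T1=2, T2=0, T3=14, T4=6, T5=15
Total waiting = 2 + 0 + 14 + 6 + 15 = 37

37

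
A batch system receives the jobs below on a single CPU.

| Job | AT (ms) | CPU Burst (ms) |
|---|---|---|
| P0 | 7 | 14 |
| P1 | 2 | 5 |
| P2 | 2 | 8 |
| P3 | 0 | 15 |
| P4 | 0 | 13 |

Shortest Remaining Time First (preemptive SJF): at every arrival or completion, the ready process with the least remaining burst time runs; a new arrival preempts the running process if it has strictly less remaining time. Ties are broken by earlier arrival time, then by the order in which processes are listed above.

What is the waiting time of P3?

40

Gantt: | P4 0-2 | P1 2-7 | P2 7-15 | P4 15-26 | P0 26-40 | P3 40-55 |
Completion: P0=40  P1=7  P2=15  P3=55  P4=26
Waiting(P3) = turnaround − burst = 55 − 15 = 40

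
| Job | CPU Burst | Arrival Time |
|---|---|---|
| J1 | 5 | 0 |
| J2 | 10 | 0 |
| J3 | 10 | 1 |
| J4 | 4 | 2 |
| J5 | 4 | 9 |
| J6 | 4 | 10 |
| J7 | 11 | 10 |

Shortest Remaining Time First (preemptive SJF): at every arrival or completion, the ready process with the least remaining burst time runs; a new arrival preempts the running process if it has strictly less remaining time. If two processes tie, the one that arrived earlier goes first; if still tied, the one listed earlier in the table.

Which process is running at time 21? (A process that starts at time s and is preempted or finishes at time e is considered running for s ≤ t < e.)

Timeline: | J1 0-5 | J4 5-9 | J5 9-13 | J6 13-17 | J2 17-27 | J3 27-37 | J7 37-48 |
Completion: J1=5  J2=27  J3=37  J4=9  J5=13  J6=17  J7=48
Turnaround (C−A): J1=5  J2=27  J3=36  J4=7  J5=4  J6=7  J7=38

J2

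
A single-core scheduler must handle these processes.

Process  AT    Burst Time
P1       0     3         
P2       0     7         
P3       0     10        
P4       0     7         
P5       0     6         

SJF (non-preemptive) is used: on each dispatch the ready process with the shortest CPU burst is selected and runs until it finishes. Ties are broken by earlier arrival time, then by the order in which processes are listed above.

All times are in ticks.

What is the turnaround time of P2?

Timeline: | P1 0-3 | P5 3-9 | P2 9-16 | P4 16-23 | P3 23-33 |
Completion: P1=3  P2=16  P3=33  P4=23  P5=9
Turnaround (C−A): P1=3  P2=16  P3=33  P4=23  P5=9
Turnaround(P2) = completion − arrival = 16 − 0 = 16

16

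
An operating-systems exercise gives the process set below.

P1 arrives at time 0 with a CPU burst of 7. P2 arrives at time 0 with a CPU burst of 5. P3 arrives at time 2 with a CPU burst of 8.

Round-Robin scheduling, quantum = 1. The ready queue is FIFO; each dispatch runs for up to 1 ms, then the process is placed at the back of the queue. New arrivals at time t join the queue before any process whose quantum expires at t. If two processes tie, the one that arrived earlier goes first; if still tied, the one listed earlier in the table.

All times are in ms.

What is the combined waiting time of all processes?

29

Timeline: | P1 0-1 | P2 1-2 | P1 2-3 | P3 3-4 | P2 4-5 | P1 5-6 | P3 6-7 | P2 7-8 | P1 8-9 | P3 9-10 | P2 10-11 | P1 11-12 | P3 12-13 | P2 13-14 | P1 14-15 | P3 15-16 | P1 16-17 | P3 17-20 |
Completion: P1=17  P2=14  P3=20
Waiting = turnaround − burst: P1=10, P2=9, P3=10
Total waiting = 10 + 9 + 10 = 29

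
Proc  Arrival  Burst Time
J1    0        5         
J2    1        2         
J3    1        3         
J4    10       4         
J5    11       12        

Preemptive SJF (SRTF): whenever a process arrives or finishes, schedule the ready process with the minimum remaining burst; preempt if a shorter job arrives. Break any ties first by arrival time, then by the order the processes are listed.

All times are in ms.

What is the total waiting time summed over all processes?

Timeline: | J1 0-1 | J2 1-3 | J3 3-6 | J1 6-10 | J4 10-14 | J5 14-26 |
Completion: J1=10  J2=3  J3=6  J4=14  J5=26
Waiting = turnaround − burst: J1=5, J2=0, J3=2, J4=0, J5=3
Total waiting = 5 + 0 + 2 + 0 + 3 = 10

10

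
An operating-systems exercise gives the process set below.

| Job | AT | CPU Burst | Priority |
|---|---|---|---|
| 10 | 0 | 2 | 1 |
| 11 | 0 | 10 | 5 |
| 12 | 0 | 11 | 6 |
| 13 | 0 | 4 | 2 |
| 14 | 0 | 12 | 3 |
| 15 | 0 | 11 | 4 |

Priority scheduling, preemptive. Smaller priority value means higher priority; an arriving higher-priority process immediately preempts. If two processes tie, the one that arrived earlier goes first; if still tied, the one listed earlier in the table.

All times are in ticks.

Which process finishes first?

Timeline: | 10 0-2 | 13 2-6 | 14 6-18 | 15 18-29 | 11 29-39 | 12 39-50 |
Completion: 10=2  11=39  12=50  13=6  14=18  15=29
Turnaround (C−A): 10=2  11=39  12=50  13=6  14=18  15=29
Finish order: 10 → 13 → 14 → 15 → 11 → 12

10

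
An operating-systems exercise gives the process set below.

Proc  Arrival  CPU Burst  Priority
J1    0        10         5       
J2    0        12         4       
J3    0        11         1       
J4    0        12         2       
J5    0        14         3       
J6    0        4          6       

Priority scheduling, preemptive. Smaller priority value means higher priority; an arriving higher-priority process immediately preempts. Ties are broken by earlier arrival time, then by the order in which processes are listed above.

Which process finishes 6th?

J6

Schedule: | J3 0-11 | J4 11-23 | J5 23-37 | J2 37-49 | J1 49-59 | J6 59-63 |
Completion: J1=59  J2=49  J3=11  J4=23  J5=37  J6=63
Finish order: J3 → J4 → J5 → J2 → J1 → J6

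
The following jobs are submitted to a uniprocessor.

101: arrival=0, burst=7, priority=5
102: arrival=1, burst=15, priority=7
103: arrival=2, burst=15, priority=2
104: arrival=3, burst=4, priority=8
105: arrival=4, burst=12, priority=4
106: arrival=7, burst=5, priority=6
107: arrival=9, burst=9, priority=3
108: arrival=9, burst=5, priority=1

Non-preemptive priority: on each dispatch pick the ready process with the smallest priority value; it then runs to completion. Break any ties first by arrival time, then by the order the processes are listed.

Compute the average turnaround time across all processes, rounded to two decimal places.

37.25

Gantt: | 101 0-7 | 103 7-22 | 108 22-27 | 107 27-36 | 105 36-48 | 106 48-53 | 102 53-68 | 104 68-72 |
Completion: 101=7  102=68  103=22  104=72  105=48  106=53  107=36  108=27
Turnaround (C−A): 101=7  102=67  103=20  104=69  105=44  106=46  107=27  108=18
Turnaround times: 101=7, 102=67, 103=20, 104=69, 105=44, 106=46, 107=27, 108=18
Average turnaround = (7+67+20+69+44+46+27+18) / 8 = 298/8 = 37.25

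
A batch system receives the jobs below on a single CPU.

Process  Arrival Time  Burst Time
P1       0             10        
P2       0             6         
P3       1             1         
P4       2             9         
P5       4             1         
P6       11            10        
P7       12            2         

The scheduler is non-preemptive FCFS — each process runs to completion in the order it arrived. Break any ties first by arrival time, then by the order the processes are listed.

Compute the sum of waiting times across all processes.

103

Gantt: | P1 0-10 | P2 10-16 | P3 16-17 | P4 17-26 | P5 26-27 | P6 27-37 | P7 37-39 |
Completion: P1=10  P2=16  P3=17  P4=26  P5=27  P6=37  P7=39
Turnaround (C−A): P1=10  P2=16  P3=16  P4=24  P5=23  P6=26  P7=27
Waiting = turnaround − burst: P1=0, P2=10, P3=15, P4=15, P5=22, P6=16, P7=25
Total waiting = 0 + 10 + 15 + 15 + 22 + 16 + 25 = 103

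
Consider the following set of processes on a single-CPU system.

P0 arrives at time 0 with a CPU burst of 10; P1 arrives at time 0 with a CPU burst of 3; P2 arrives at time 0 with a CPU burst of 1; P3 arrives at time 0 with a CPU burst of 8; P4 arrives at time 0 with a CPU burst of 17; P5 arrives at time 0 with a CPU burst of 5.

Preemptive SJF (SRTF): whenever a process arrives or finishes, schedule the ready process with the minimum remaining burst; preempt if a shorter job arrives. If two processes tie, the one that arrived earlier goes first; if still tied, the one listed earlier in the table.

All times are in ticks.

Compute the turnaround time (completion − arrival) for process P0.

Timeline: | P2 0-1 | P1 1-4 | P5 4-9 | P3 9-17 | P0 17-27 | P4 27-44 |
Completion: P0=27  P1=4  P2=1  P3=17  P4=44  P5=9
Turnaround(P0) = completion − arrival = 27 − 0 = 27

27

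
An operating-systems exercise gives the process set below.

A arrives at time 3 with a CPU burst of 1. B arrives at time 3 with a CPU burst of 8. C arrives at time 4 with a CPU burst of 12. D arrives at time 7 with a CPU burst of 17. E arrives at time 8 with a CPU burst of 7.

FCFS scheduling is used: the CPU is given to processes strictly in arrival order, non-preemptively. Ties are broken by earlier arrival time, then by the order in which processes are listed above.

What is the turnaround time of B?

9

Gantt: | idle 0-3 | A 3-4 | B 4-12 | C 12-24 | D 24-41 | E 41-48 |
Completion: A=4  B=12  C=24  D=41  E=48
Turnaround(B) = completion − arrival = 12 − 3 = 9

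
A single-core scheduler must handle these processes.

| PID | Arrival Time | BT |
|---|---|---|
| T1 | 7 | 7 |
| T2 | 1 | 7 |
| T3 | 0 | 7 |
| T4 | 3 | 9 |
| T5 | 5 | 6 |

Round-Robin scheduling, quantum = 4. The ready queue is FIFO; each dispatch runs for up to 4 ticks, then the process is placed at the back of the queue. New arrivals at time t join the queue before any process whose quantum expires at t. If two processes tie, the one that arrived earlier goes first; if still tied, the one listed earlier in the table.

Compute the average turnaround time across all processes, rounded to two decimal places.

Gantt: | T3 0-4 | T2 4-8 | T4 8-12 | T3 12-15 | T5 15-19 | T1 19-23 | T2 23-26 | T4 26-30 | T5 30-32 | T1 32-35 | T4 35-36 |
Completion: T1=35  T2=26  T3=15  T4=36  T5=32
Turnaround (C−A): T1=28  T2=25  T3=15  T4=33  T5=27
Turnaround times: T1=28, T2=25, T3=15, T4=33, T5=27
Average turnaround = (28+25+15+33+27) / 5 = 128/5 = 25.60

25.60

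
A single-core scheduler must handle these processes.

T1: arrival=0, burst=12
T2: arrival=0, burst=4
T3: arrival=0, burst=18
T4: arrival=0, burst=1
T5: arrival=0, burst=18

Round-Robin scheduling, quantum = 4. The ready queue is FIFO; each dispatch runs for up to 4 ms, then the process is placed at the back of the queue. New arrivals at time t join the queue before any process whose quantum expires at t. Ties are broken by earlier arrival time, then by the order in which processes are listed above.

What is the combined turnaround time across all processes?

Schedule: | T1 0-4 | T2 4-8 | T3 8-12 | T4 12-13 | T5 13-17 | T1 17-21 | T3 21-25 | T5 25-29 | T1 29-33 | T3 33-37 | T5 37-41 | T3 41-45 | T5 45-49 | T3 49-51 | T5 51-53 |
Completion: T1=33  T2=8  T3=51  T4=13  T5=53
Turnaround = completion − arrival: T1=33, T2=8, T3=51, T4=13, T5=53
Total turnaround = 33 + 8 + 51 + 13 + 53 = 158

158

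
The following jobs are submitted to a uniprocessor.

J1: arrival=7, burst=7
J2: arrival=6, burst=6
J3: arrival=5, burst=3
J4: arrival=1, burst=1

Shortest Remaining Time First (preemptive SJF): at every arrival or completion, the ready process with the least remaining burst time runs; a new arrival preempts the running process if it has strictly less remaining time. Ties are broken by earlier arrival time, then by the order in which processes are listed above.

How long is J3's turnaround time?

3

Gantt: | idle 0-1 | J4 1-2 | idle 2-5 | J3 5-8 | J2 8-14 | J1 14-21 |
Completion: J1=21  J2=14  J3=8  J4=2
Turnaround (C−A): J1=14  J2=8  J3=3  J4=1
Turnaround(J3) = completion − arrival = 8 − 5 = 3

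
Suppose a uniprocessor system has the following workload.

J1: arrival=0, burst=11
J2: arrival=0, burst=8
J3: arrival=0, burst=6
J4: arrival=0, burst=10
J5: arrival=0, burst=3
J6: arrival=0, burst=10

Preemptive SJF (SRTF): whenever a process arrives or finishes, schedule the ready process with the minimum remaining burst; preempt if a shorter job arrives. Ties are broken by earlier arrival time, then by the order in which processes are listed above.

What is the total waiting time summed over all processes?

Timeline: | J5 0-3 | J3 3-9 | J2 9-17 | J4 17-27 | J6 27-37 | J1 37-48 |
Completion: J1=48  J2=17  J3=9  J4=27  J5=3  J6=37
Turnaround (C−A): J1=48  J2=17  J3=9  J4=27  J5=3  J6=37
Waiting = turnaround − burst: J1=37, J2=9, J3=3, J4=17, J5=0, J6=27
Total waiting = 37 + 9 + 3 + 17 + 0 + 27 = 93

93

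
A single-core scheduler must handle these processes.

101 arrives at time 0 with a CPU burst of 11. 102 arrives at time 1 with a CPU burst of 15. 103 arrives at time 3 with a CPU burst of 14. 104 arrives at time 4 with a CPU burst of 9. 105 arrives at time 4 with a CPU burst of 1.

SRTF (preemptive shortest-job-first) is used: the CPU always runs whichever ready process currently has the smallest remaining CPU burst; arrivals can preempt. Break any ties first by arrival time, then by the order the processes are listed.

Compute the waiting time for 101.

Timeline: | 101 0-4 | 105 4-5 | 101 5-12 | 104 12-21 | 103 21-35 | 102 35-50 |
Completion: 101=12  102=50  103=35  104=21  105=5
Turnaround (C−A): 101=12  102=49  103=32  104=17  105=1
Waiting(101) = turnaround − burst = 12 − 11 = 1

1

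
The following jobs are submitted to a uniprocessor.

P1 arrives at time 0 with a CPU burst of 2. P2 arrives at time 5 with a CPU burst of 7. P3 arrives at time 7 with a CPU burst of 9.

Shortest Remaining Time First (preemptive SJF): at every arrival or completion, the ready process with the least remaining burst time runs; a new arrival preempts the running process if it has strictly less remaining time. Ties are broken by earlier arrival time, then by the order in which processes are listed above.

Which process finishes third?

Gantt: | P1 0-2 | idle 2-5 | P2 5-12 | P3 12-21 |
Completion: P1=2  P2=12  P3=21
Finish order: P1 → P2 → P3

P3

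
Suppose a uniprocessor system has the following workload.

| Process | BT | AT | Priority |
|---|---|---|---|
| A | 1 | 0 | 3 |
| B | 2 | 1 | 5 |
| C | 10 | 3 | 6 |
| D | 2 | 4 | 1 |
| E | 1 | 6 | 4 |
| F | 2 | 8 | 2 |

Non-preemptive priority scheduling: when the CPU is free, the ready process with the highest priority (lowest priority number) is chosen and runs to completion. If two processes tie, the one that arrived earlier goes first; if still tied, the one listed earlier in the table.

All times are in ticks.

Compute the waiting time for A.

Gantt: | A 0-1 | B 1-3 | C 3-13 | D 13-15 | F 15-17 | E 17-18 |
Completion: A=1  B=3  C=13  D=15  E=18  F=17
Waiting(A) = turnaround − burst = 1 − 1 = 0

0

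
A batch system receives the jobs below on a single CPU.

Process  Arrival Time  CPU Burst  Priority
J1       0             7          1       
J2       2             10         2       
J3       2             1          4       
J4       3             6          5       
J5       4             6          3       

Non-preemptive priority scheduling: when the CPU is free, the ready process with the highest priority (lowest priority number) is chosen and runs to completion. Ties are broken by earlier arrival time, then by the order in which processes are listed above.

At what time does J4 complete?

Schedule: | J1 0-7 | J2 7-17 | J5 17-23 | J3 23-24 | J4 24-30 |
Completion: J1=7  J2=17  J3=24  J4=30  J5=23
Turnaround (C−A): J1=7  J2=15  J3=22  J4=27  J5=19

30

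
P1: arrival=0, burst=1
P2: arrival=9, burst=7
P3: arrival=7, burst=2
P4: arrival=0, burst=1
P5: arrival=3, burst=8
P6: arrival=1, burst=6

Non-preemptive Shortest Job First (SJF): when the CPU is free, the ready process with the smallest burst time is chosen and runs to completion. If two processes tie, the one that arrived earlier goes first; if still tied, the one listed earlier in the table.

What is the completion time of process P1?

Gantt: | P1 0-1 | P4 1-2 | P6 2-8 | P3 8-10 | P2 10-17 | P5 17-25 |
Completion: P1=1  P2=17  P3=10  P4=2  P5=25  P6=8
Turnaround (C−A): P1=1  P2=8  P3=3  P4=2  P5=22  P6=7

1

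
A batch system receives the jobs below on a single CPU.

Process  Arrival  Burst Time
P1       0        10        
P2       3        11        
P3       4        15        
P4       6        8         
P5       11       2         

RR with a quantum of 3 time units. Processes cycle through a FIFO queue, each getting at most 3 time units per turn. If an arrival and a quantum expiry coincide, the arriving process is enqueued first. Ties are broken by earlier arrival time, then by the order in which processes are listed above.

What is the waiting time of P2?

Gantt: | P1 0-3 | P2 3-6 | P1 6-9 | P3 9-12 | P4 12-15 | P2 15-18 | P1 18-21 | P5 21-23 | P3 23-26 | P4 26-29 | P2 29-32 | P1 32-33 | P3 33-36 | P4 36-38 | P2 38-40 | P3 40-46 |
Completion: P1=33  P2=40  P3=46  P4=38  P5=23
Turnaround (C−A): P1=33  P2=37  P3=42  P4=32  P5=12
Waiting(P2) = turnaround − burst = 37 − 11 = 26

26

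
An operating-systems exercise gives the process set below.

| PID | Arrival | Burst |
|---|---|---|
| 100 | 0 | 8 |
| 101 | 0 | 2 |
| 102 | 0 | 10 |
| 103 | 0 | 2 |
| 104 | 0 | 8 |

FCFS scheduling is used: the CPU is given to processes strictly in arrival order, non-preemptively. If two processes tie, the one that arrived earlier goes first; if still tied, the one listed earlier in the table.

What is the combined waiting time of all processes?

60

Gantt: | 100 0-8 | 101 8-10 | 102 10-20 | 103 20-22 | 104 22-30 |
Completion: 100=8  101=10  102=20  103=22  104=30
Turnaround (C−A): 100=8  101=10  102=20  103=22  104=30
Waiting = turnaround − burst: 100=0, 101=8, 102=10, 103=20, 104=22
Total waiting = 0 + 8 + 10 + 20 + 22 = 60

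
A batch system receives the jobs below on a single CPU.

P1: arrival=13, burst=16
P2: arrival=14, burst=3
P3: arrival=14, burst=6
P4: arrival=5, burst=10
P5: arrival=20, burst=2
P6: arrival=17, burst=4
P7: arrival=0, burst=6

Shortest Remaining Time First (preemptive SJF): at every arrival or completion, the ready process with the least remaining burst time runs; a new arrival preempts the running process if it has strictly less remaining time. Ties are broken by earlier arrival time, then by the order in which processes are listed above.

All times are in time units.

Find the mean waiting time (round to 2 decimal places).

Gantt: | P7 0-6 | P4 6-16 | P2 16-19 | P6 19-20 | P5 20-22 | P6 22-25 | P3 25-31 | P1 31-47 |
Completion: P1=47  P2=19  P3=31  P4=16  P5=22  P6=25  P7=6
Turnaround (C−A): P1=34  P2=5  P3=17  P4=11  P5=2  P6=8  P7=6
Waiting times: P1=18, P2=2, P3=11, P4=1, P5=0, P6=4, P7=0
Average waiting = (18+2+11+1+0+4+0) / 7 = 36/7 = 5.14

5.14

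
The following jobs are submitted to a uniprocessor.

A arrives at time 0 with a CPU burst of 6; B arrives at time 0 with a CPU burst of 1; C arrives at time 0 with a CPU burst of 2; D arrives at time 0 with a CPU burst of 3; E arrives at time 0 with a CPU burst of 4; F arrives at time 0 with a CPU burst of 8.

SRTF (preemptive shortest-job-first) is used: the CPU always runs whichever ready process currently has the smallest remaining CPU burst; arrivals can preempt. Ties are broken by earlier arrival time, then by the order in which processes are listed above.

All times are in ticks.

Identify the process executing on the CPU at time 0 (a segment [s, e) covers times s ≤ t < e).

Gantt: | B 0-1 | C 1-3 | D 3-6 | E 6-10 | A 10-16 | F 16-24 |
Completion: A=16  B=1  C=3  D=6  E=10  F=24
Turnaround (C−A): A=16  B=1  C=3  D=6  E=10  F=24

B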